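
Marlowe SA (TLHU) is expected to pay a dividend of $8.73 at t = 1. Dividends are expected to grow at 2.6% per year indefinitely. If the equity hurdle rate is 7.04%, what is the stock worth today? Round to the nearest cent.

$196.62

Gordon growth model: P₀ = D₁/(r − g), with D₁ = 8.73 given directly.
P₀ = 8.7300 / (0.0704 − 0.026) = 8.7300 / 0.0444 = 196.6216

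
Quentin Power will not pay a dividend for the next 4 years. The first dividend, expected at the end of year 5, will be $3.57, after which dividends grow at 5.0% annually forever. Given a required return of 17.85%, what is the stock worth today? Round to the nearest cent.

$14.40

Deferred-dividend DDM. At t=4 the remaining stream is a growing perpetuity with first payment D_5 = 3.57.
V_4 = D_5/(r−g) = 3.57/(0.1785−0.05) = 27.7821
P₀ = V_4/(1+r)^4 = 27.7821/(1+0.1785)^4 = 14.4028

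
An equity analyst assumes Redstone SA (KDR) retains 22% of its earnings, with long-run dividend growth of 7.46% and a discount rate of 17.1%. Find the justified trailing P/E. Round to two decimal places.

8.69

Payout ratio b = 1 − 0.22 = 0.78.
Justified trailing P/E = b(1+g)/(r−g) = 0.78×(1+0.0746)/(0.171−0.0746) = 8.6949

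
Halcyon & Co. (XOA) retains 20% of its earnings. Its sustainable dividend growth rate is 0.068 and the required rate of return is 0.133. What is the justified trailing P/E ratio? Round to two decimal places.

Payout ratio b = 1 − 0.20 = 0.80.
Justified trailing P/E = b(1+g)/(r−g) = 0.80×(1+0.068)/(0.133−0.068) = 13.1446

13.14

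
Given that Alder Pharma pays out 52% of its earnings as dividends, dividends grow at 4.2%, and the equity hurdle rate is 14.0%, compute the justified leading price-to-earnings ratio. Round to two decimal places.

5.31

Justified leading P/E = b/(r−g) = 0.52/(0.14−0.042) = 5.3061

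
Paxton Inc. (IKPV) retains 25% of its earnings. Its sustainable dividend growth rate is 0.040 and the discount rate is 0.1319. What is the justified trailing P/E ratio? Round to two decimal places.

8.49

Payout ratio b = 1 − 0.25 = 0.75.
Justified trailing P/E = b(1+g)/(r−g) = 0.75×(1+0.04)/(0.1319−0.04) = 8.4875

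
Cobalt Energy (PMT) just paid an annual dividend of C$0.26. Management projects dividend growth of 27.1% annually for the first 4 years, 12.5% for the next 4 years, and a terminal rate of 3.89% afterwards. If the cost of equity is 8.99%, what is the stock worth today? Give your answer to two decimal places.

C$14.75

Three-stage DDM. Project D₁…D_8; terminal Gordon value at t=8 with g = 0.0389; discount at r = 0.0899.
D_1 = 0.3305
D_2 = 0.4200
D_3 = 0.5338
D_4 = 0.6785
D_5 = 0.7633
D_6 = 0.8587
D_7 = 0.9661
D_8 = 1.0868
TV_8 = 1.1291/(0.0899−0.0389) = 22.1396
P₀ = Σ Dₜ/(1+r)ᵗ + TV_8/(1+r)^8 = 14.7526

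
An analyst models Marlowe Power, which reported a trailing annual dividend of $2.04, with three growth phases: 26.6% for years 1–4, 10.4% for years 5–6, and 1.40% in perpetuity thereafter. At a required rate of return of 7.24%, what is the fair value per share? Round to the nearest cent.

Three-stage DDM. Project D₁…D_6; terminal Gordon value at t=6 with g = 0.014; discount at r = 0.0724.
D_1 = 2.5826
D_2 = 3.2696
D_3 = 4.1393
D_4 = 5.2404
D_5 = 5.7854
D_6 = 6.3871
TV_6 = 6.4765/(0.0724−0.014) = 110.8992
P₀ = Σ Dₜ/(1+r)ᵗ + TV_6/(1+r)^6 = 93.7580

$93.76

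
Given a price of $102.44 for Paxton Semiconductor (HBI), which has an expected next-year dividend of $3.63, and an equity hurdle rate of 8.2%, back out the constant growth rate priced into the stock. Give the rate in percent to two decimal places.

From P₀ = D₁/(r − g), the implied growth is g = r − D₁/P₀.
g = 0.082 − 3.63/102.44 = 0.082 − 0.03544 = 0.04656

4.66%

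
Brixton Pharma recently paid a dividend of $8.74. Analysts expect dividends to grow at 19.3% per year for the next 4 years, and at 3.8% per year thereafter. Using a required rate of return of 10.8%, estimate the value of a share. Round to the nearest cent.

$216.39

Two-stage DDM. Project D₁…D_4 at 0.193, terminal growth 0.038, discount at r = 0.108.
D_1 = 10.4268
D_2 = 12.4392
D_3 = 14.8400
D_4 = 17.7041
Terminal value at t=4: TV = D_5/(r−g) = 18.3768/(0.108−0.038) = 262.5261
P₀ = 10.4268/(1+0.108)^1 + 12.4392/(1+0.108)^2 + 14.8400/(1+0.108)^3 + 17.7041/(1+0.108)^4 + 262.5261/(1+0.108)^4 = 216.3854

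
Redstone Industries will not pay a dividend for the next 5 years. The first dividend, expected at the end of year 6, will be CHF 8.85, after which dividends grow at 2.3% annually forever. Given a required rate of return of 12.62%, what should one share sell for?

CHF 47.34

Deferred-dividend DDM. At t=5 the remaining stream is a growing perpetuity with first payment D_6 = 8.85.
V_5 = D_6/(r−g) = 8.85/(0.1262−0.023) = 85.7558
P₀ = V_5/(1+r)^5 = 85.7558/(1+0.1262)^5 = 47.3354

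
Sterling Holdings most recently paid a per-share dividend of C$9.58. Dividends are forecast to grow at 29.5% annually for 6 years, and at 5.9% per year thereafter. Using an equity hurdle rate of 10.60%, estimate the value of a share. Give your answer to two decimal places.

Two-stage DDM. Project D₁…D_6 at 0.295, terminal growth 0.059, discount at r = 0.106.
D_1 = 12.4061
D_2 = 16.0659
D_3 = 20.8053
D_4 = 26.9429
D_5 = 34.8911
D_6 = 45.1839
Terminal value at t=6: TV = D_7/(r−g) = 47.8498/(0.106−0.059) = 1018.0807
P₀ = 12.4061/(1+0.106)^1 + 16.0659/(1+0.106)^2 + 20.8053/(1+0.106)^3 + 26.9429/(1+0.106)^4 + 34.8911/(1+0.106)^5 + 45.1839/(1+0.106)^6 + 1018.0807/(1+0.106)^6 = 659.7313

C$659.73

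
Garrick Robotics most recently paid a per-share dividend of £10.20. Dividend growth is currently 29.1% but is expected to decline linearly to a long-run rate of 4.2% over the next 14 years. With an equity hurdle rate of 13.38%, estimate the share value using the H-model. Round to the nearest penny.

H-model: P₀ = D₀[(1+g_L) + H(g_S−g_L)]/(r−g_L), with H = 14/2 = 7.
P₀ = 10.20 × [(1+0.042) + 7×(0.291−0.042)] / (0.1338−0.042)
   = 10.20 × 2.7850 / 0.0918 = 309.4444

£309.44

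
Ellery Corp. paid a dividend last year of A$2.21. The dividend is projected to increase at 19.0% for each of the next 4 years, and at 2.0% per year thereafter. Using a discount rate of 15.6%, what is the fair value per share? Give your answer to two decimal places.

Two-stage DDM. Project D₁…D_4 at 0.19, terminal growth 0.02, discount at r = 0.156.
D_1 = 2.6299
D_2 = 3.1296
D_3 = 3.7242
D_4 = 4.4318
Terminal value at t=4: TV = D_5/(r−g) = 4.5204/(0.156−0.02) = 33.2385
P₀ = 2.6299/(1+0.156)^1 + 3.1296/(1+0.156)^2 + 3.7242/(1+0.156)^3 + 4.4318/(1+0.156)^4 + 33.2385/(1+0.156)^4 = 28.1221

A$28.12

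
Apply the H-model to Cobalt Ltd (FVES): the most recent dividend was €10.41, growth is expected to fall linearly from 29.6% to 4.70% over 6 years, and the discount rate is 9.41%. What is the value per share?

€396.51

H-model: P₀ = D₀[(1+g_L) + H(g_S−g_L)]/(r−g_L), with H = 6/2 = 3.
P₀ = 10.41 × [(1+0.047) + 3×(0.296−0.047)] / (0.0941−0.047)
   = 10.41 × 1.7940 / 0.0471 = 396.5083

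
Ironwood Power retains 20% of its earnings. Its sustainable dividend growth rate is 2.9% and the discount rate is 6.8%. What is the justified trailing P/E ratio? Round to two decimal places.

21.11

Payout ratio b = 1 − 0.20 = 0.80.
Justified trailing P/E = b(1+g)/(r−g) = 0.80×(1+0.029)/(0.068−0.029) = 21.1077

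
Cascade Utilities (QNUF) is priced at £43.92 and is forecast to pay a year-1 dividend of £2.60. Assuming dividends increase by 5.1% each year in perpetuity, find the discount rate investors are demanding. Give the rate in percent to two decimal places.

11.02%

Rearranging the constant-growth DDM: r = D₁/P₀ + g.
r = 2.6000 / 43.92 + 0.051 = 0.05920 + 0.051 = 0.11020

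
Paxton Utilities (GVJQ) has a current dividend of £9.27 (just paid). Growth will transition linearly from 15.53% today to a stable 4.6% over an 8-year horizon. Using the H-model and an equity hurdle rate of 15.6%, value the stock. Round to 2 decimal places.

£124.99

H-model: P₀ = D₀[(1+g_L) + H(g_S−g_L)]/(r−g_L), with H = 8/2 = 4.
P₀ = 9.27 × [(1+0.046) + 4×(0.1553−0.046)] / (0.156−0.046)
   = 9.27 × 1.4832 / 0.11 = 124.9933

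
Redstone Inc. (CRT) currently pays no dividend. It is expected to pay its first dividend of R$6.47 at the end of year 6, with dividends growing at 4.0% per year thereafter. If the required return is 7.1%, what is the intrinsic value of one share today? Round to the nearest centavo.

R$148.11

Deferred-dividend DDM. At t=5 the remaining stream is a growing perpetuity with first payment D_6 = 6.47.
V_5 = D_6/(r−g) = 6.47/(0.071−0.04) = 208.7097
P₀ = V_5/(1+r)^5 = 208.7097/(1+0.071)^5 = 148.1137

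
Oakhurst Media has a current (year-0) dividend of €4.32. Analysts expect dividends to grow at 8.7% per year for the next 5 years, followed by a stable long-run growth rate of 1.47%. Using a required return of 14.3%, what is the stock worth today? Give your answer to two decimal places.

Two-stage DDM. Project D₁…D_5 at 0.087, terminal growth 0.0147, discount at r = 0.143.
D_1 = 4.6958
D_2 = 5.1044
D_3 = 5.5485
D_4 = 6.0312
D_5 = 6.5559
Terminal value at t=5: TV = D_6/(r−g) = 6.6523/(0.143−0.0147) = 51.8492
P₀ = 4.6958/(1+0.143)^1 + 5.1044/(1+0.143)^2 + 5.5485/(1+0.143)^3 + 6.0312/(1+0.143)^4 + 6.5559/(1+0.143)^5 + 51.8492/(1+0.143)^5 = 45.2024

€45.20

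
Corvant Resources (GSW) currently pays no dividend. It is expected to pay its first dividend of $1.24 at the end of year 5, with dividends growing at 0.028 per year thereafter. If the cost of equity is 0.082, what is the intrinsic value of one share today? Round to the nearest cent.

Deferred-dividend DDM. At t=4 the remaining stream is a growing perpetuity with first payment D_5 = 1.24.
V_4 = D_5/(r−g) = 1.24/(0.082−0.028) = 22.9630
P₀ = V_4/(1+r)^4 = 22.9630/(1+0.082)^4 = 16.7540

$16.75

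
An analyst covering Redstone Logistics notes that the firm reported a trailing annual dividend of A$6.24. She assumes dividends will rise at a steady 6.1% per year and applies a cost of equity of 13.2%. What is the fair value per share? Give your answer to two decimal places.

Gordon growth model: P₀ = D₁/(r − g). D₁ = 6.24 × (1 + 0.061) = 6.6206.
P₀ = 6.6206 / (0.132 − 0.061) = 6.6206 / 0.071 = 93.2485

A$93.25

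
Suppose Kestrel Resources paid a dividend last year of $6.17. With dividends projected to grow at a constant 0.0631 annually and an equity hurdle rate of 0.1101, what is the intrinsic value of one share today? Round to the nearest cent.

$139.56

Gordon growth model: P₀ = D₁/(r − g). D₁ = 6.17 × (1 + 0.0631) = 6.5593.
P₀ = 6.5593 / (0.1101 − 0.0631) = 6.5593 / 0.047 = 139.5601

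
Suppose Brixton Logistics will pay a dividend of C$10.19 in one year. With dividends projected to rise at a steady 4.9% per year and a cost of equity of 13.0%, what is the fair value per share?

Gordon growth model: P₀ = D₁/(r − g), with D₁ = 10.19 given directly.
P₀ = 10.1900 / (0.13 − 0.049) = 10.1900 / 0.081 = 125.8025

C$125.80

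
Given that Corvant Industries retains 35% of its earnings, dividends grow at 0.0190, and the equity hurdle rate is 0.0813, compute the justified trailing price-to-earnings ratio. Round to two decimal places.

10.63

Payout ratio b = 1 − 0.35 = 0.65.
Justified trailing P/E = b(1+g)/(r−g) = 0.65×(1+0.019)/(0.0813−0.019) = 10.6316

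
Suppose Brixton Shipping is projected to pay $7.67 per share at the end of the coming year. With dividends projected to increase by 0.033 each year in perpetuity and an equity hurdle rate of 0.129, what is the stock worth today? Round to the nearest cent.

Gordon growth model: P₀ = D₁/(r − g), with D₁ = 7.67 given directly.
P₀ = 7.6700 / (0.129 − 0.033) = 7.6700 / 0.096 = 79.8958

$79.90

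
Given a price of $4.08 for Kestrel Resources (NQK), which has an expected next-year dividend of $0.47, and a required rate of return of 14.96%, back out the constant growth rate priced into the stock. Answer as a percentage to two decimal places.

From P₀ = D₁/(r − g), the implied growth is g = r − D₁/P₀.
g = 0.1496 − 0.47/4.08 = 0.1496 − 0.11520 = 0.03440

3.44%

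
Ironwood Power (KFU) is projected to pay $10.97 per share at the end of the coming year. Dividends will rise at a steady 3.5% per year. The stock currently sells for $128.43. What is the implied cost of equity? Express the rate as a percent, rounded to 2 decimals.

Rearranging the constant-growth DDM: r = D₁/P₀ + g.
r = 10.9700 / 128.43 + 0.035 = 0.08542 + 0.035 = 0.12042

12.04%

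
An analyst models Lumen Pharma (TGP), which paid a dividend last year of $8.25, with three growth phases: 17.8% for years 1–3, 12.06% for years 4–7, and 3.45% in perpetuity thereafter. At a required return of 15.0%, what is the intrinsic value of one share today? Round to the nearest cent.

$130.84

Three-stage DDM. Project D₁…D_7; terminal Gordon value at t=7 with g = 0.0345; discount at r = 0.15.
D_1 = 9.7185
D_2 = 11.4484
D_3 = 13.4862
D_4 = 15.1126
D_5 = 16.9352
D_6 = 18.9776
D_7 = 21.2663
TV_7 = 22.0000/(0.15−0.0345) = 190.4762
P₀ = Σ Dₜ/(1+r)ᵗ + TV_7/(1+r)^7 = 130.8418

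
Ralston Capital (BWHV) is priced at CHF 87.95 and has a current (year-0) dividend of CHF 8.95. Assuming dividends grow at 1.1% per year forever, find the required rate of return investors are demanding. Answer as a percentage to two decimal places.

Rearranging the constant-growth DDM: r = D₁/P₀ + g.
D₁ = 8.95 × (1 + 0.011) = 9.0484.
r = 9.0484 / 87.95 + 0.011 = 0.10288 + 0.011 = 0.11388

11.39%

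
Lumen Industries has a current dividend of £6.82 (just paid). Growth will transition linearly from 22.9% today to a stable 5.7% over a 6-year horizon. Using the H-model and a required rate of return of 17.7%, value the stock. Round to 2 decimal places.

£89.40

H-model: P₀ = D₀[(1+g_L) + H(g_S−g_L)]/(r−g_L), with H = 6/2 = 3.
P₀ = 6.82 × [(1+0.057) + 3×(0.229−0.057)] / (0.177−0.057)
   = 6.82 × 1.5730 / 0.12 = 89.3988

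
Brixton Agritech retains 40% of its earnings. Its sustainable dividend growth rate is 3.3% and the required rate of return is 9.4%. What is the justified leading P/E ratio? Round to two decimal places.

Payout ratio b = 1 − 0.40 = 0.60.
Justified leading P/E = b/(r−g) = 0.60/(0.094−0.033) = 9.8361

9.84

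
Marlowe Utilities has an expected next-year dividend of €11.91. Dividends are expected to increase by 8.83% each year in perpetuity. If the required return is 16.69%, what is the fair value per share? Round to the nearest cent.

€151.53

Gordon growth model: P₀ = D₁/(r − g), with D₁ = 11.91 given directly.
P₀ = 11.9100 / (0.1669 − 0.0883) = 11.9100 / 0.0786 = 151.5267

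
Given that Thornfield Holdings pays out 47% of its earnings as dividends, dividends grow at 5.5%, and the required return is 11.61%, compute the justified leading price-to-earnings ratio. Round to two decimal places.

Justified leading P/E = b/(r−g) = 0.47/(0.1161−0.055) = 7.6923

7.69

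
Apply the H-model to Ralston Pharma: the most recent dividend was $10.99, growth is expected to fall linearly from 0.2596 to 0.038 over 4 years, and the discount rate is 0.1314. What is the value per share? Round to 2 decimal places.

H-model: P₀ = D₀[(1+g_L) + H(g_S−g_L)]/(r−g_L), with H = 4/2 = 2.
P₀ = 10.99 × [(1+0.038) + 2×(0.2596−0.038)] / (0.1314−0.038)
   = 10.99 × 1.4812 / 0.0934 = 174.2868

$174.29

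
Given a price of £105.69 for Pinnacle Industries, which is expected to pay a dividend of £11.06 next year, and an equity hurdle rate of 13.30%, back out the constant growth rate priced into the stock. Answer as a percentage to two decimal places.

2.84%

From P₀ = D₁/(r − g), the implied growth is g = r − D₁/P₀.
g = 0.133 − 11.06/105.69 = 0.133 − 0.10465 = 0.02835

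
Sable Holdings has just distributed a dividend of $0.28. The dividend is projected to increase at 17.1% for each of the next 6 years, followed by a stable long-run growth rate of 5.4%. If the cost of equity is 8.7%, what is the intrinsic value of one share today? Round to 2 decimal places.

Two-stage DDM. Project D₁…D_6 at 0.171, terminal growth 0.054, discount at r = 0.087.
D_1 = 0.3279
D_2 = 0.3839
D_3 = 0.4496
D_4 = 0.5265
D_5 = 0.6165
D_6 = 0.7219
Terminal value at t=6: TV = D_7/(r−g) = 0.7609/(0.087−0.054) = 23.0582
P₀ = 0.3279/(1+0.087)^1 + 0.3839/(1+0.087)^2 + 0.4496/(1+0.087)^3 + 0.5265/(1+0.087)^4 + 0.6165/(1+0.087)^5 + 0.7219/(1+0.087)^6 + 23.0582/(1+0.087)^6 = 16.1758

$16.18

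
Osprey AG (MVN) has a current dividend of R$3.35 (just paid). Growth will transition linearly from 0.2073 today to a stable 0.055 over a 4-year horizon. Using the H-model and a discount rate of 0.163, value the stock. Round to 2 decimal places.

R$42.17

H-model: P₀ = D₀[(1+g_L) + H(g_S−g_L)]/(r−g_L), with H = 4/2 = 2.
P₀ = 3.35 × [(1+0.055) + 2×(0.2073−0.055)] / (0.163−0.055)
   = 3.35 × 1.3596 / 0.108 = 42.1728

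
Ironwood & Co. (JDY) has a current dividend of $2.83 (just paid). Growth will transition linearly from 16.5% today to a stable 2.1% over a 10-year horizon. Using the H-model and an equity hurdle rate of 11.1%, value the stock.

$54.74

H-model: P₀ = D₀[(1+g_L) + H(g_S−g_L)]/(r−g_L), with H = 10/2 = 5.
P₀ = 2.83 × [(1+0.021) + 5×(0.165−0.021)] / (0.111−0.021)
   = 2.83 × 1.7410 / 0.09 = 54.7448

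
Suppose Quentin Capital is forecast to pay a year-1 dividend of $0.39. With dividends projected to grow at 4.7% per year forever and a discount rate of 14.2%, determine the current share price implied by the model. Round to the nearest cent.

Gordon growth model: P₀ = D₁/(r − g), with D₁ = 0.39 given directly.
P₀ = 0.3900 / (0.142 − 0.047) = 0.3900 / 0.095 = 4.1053

$4.11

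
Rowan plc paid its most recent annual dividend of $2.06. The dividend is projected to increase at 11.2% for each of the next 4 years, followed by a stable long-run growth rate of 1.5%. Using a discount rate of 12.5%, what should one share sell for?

$26.15

Two-stage DDM. Project D₁…D_4 at 0.112, terminal growth 0.015, discount at r = 0.125.
D_1 = 2.2907
D_2 = 2.5473
D_3 = 2.8326
D_4 = 3.1498
Terminal value at t=4: TV = D_5/(r−g) = 3.1971/(0.125−0.015) = 29.0643
P₀ = 2.2907/(1+0.125)^1 + 2.5473/(1+0.125)^2 + 2.8326/(1+0.125)^3 + 3.1498/(1+0.125)^4 + 29.0643/(1+0.125)^4 = 26.1494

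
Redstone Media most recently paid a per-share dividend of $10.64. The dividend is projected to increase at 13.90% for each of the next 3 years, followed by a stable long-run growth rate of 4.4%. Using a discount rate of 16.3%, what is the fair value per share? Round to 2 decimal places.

Two-stage DDM. Project D₁…D_3 at 0.139, terminal growth 0.044, discount at r = 0.163.
D_1 = 12.1190
D_2 = 13.8035
D_3 = 15.7222
Terminal value at t=3: TV = D_4/(r−g) = 16.4140/(0.163−0.044) = 137.9324
P₀ = 12.1190/(1+0.163)^1 + 13.8035/(1+0.163)^2 + 15.7222/(1+0.163)^3 + 137.9324/(1+0.163)^3 = 118.3060

$118.31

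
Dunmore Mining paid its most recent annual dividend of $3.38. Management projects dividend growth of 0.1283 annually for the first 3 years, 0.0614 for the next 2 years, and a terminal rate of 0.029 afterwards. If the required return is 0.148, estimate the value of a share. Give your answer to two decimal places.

Three-stage DDM. Project D₁…D_5; terminal Gordon value at t=5 with g = 0.029; discount at r = 0.148.
D_1 = 3.8137
D_2 = 4.3029
D_3 = 4.8550
D_4 = 5.1531
D_5 = 5.4695
TV_5 = 5.6281/(0.148−0.029) = 47.2952
P₀ = Σ Dₜ/(1+r)ᵗ + TV_5/(1+r)^5 = 39.2255

$39.23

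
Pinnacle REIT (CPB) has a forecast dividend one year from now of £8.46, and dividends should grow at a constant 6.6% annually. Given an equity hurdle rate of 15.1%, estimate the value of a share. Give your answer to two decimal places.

Gordon growth model: P₀ = D₁/(r − g), with D₁ = 8.46 given directly.
P₀ = 8.4600 / (0.151 − 0.066) = 8.4600 / 0.085 = 99.5294

£99.53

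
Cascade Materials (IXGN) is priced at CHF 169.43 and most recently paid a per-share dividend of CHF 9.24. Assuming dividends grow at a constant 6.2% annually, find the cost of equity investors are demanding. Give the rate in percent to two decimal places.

Rearranging the constant-growth DDM: r = D₁/P₀ + g.
D₁ = 9.24 × (1 + 0.062) = 9.8129.
r = 9.8129 / 169.43 + 0.062 = 0.05792 + 0.062 = 0.11992

11.99%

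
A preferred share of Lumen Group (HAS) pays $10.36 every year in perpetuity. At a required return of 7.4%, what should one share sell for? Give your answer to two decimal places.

Zero-growth DDM (perpetuity): P₀ = D/r = 10.36 / 0.074 = 140.0000

$140.00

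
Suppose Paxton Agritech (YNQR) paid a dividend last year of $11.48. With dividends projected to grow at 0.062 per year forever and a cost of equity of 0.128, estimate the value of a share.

$184.72

Gordon growth model: P₀ = D₁/(r − g). D₁ = 11.48 × (1 + 0.062) = 12.1918.
P₀ = 12.1918 / (0.128 − 0.062) = 12.1918 / 0.066 = 184.7236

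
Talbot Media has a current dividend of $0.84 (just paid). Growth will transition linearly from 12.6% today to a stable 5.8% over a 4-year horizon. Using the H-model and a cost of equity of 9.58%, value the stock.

H-model: P₀ = D₀[(1+g_L) + H(g_S−g_L)]/(r−g_L), with H = 4/2 = 2.
P₀ = 0.84 × [(1+0.058) + 2×(0.126−0.058)] / (0.0958−0.058)
   = 0.84 × 1.1940 / 0.0378 = 26.5333

$26.53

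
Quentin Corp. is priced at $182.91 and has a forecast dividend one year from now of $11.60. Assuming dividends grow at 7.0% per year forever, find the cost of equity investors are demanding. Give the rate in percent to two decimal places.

13.34%

Rearranging the constant-growth DDM: r = D₁/P₀ + g.
r = 11.6000 / 182.91 + 0.07 = 0.06342 + 0.07 = 0.13342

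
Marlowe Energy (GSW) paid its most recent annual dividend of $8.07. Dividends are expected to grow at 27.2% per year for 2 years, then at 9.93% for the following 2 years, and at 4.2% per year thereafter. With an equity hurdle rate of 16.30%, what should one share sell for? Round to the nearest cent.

$110.50

Three-stage DDM. Project D₁…D_4; terminal Gordon value at t=4 with g = 0.042; discount at r = 0.163.
D_1 = 10.2650
D_2 = 13.0571
D_3 = 14.3537
D_4 = 15.7790
TV_4 = 16.4417/(0.163−0.042) = 135.8822
P₀ = Σ Dₜ/(1+r)ᵗ + TV_4/(1+r)^4 = 110.5050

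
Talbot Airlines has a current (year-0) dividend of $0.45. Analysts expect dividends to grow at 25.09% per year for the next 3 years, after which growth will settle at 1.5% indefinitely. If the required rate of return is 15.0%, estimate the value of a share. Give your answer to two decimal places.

Two-stage DDM. Project D₁…D_3 at 0.2509, terminal growth 0.015, discount at r = 0.15.
D_1 = 0.5629
D_2 = 0.7041
D_3 = 0.8808
Terminal value at t=3: TV = D_4/(r−g) = 0.8940/(0.15−0.015) = 6.6224
P₀ = 0.5629/(1+0.15)^1 + 0.7041/(1+0.15)^2 + 0.8808/(1+0.15)^3 + 6.6224/(1+0.15)^3 = 5.9554

$5.96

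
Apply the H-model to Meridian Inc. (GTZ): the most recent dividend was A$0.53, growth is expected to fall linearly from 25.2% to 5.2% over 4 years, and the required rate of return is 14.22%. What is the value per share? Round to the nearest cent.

A$8.53

H-model: P₀ = D₀[(1+g_L) + H(g_S−g_L)]/(r−g_L), with H = 4/2 = 2.
P₀ = 0.53 × [(1+0.052) + 2×(0.252−0.052)] / (0.1422−0.052)
   = 0.53 × 1.4520 / 0.0902 = 8.5317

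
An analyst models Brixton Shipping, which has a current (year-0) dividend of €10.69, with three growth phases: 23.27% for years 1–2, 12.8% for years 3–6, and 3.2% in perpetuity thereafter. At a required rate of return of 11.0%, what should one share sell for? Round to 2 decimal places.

Three-stage DDM. Project D₁…D_6; terminal Gordon value at t=6 with g = 0.032; discount at r = 0.11.
D_1 = 13.1776
D_2 = 16.2440
D_3 = 18.3232
D_4 = 20.6686
D_5 = 23.3142
D_6 = 26.2984
TV_6 = 27.1399/(0.11−0.032) = 347.9477
P₀ = Σ Dₜ/(1+r)ᵗ + TV_6/(1+r)^6 = 265.9915

€265.99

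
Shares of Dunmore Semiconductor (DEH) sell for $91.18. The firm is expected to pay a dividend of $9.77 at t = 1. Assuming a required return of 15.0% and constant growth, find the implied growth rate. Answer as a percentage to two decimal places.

From P₀ = D₁/(r − g), the implied growth is g = r − D₁/P₀.
g = 0.15 − 9.77/91.18 = 0.15 − 0.10715 = 0.04285

4.28%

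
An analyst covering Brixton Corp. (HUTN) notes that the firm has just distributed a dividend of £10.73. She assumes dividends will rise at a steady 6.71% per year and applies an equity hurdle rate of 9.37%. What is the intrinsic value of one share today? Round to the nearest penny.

£430.45

Gordon growth model: P₀ = D₁/(r − g). D₁ = 10.73 × (1 + 0.0671) = 11.4500.
P₀ = 11.4500 / (0.0937 − 0.0671) = 11.4500 / 0.0266 = 430.4505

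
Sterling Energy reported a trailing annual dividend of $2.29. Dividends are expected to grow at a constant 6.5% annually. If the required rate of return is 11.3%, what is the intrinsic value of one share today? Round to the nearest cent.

$50.81

Gordon growth model: P₀ = D₁/(r − g). D₁ = 2.29 × (1 + 0.065) = 2.4388.
P₀ = 2.4388 / (0.113 − 0.065) = 2.4388 / 0.048 = 50.8094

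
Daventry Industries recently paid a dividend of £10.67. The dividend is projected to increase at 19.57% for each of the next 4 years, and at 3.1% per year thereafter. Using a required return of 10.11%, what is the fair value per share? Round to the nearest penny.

Two-stage DDM. Project D₁…D_4 at 0.1957, terminal growth 0.031, discount at r = 0.1011.
D_1 = 12.7581
D_2 = 15.2549
D_3 = 18.2403
D_4 = 21.8099
Terminal value at t=4: TV = D_5/(r−g) = 22.4860/(0.1011−0.031) = 320.7702
P₀ = 12.7581/(1+0.1011)^1 + 15.2549/(1+0.1011)^2 + 18.2403/(1+0.1011)^3 + 21.8099/(1+0.1011)^4 + 320.7702/(1+0.1011)^4 = 270.8852

£270.89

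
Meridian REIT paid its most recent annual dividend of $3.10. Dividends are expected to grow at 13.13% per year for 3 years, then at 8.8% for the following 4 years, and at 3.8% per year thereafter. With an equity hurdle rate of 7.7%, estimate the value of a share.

Three-stage DDM. Project D₁…D_7; terminal Gordon value at t=7 with g = 0.038; discount at r = 0.077.
D_1 = 3.5070
D_2 = 3.9675
D_3 = 4.4884
D_4 = 4.8834
D_5 = 5.3132
D_6 = 5.7807
D_7 = 6.2894
TV_7 = 6.5284/(0.077−0.038) = 167.3953
P₀ = Σ Dₜ/(1+r)ᵗ + TV_7/(1+r)^7 = 124.6062

$124.61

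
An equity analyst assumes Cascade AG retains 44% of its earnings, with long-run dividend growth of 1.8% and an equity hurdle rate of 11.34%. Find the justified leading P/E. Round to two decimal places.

Payout ratio b = 1 − 0.44 = 0.56.
Justified leading P/E = b/(r−g) = 0.56/(0.1134−0.018) = 5.8700

5.87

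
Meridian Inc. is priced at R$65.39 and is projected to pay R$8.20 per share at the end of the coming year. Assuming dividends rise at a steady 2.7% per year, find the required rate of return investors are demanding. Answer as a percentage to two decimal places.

15.24%

Rearranging the constant-growth DDM: r = D₁/P₀ + g.
r = 8.2000 / 65.39 + 0.027 = 0.12540 + 0.027 = 0.15240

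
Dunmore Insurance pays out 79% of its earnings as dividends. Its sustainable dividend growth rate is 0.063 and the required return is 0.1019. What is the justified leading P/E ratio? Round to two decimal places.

20.31

Justified leading P/E = b/(r−g) = 0.79/(0.1019−0.063) = 20.3085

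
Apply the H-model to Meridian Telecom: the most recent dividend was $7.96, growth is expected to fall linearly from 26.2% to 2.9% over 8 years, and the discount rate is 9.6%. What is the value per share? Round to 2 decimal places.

H-model: P₀ = D₀[(1+g_L) + H(g_S−g_L)]/(r−g_L), with H = 8/2 = 4.
P₀ = 7.96 × [(1+0.029) + 4×(0.262−0.029)] / (0.096−0.029)
   = 7.96 × 1.9610 / 0.067 = 232.9785

$232.98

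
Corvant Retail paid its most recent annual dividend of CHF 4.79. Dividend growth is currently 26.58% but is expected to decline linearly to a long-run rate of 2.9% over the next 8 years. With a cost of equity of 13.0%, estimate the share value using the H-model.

H-model: P₀ = D₀[(1+g_L) + H(g_S−g_L)]/(r−g_L), with H = 8/2 = 4.
P₀ = 4.79 × [(1+0.029) + 4×(0.2658−0.029)] / (0.13−0.029)
   = 4.79 × 1.9762 / 0.101 = 93.7228

CHF 93.72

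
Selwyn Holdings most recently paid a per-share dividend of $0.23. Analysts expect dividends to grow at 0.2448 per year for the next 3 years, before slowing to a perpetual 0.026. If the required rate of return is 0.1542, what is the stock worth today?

$3.11

Two-stage DDM. Project D₁…D_3 at 0.2448, terminal growth 0.026, discount at r = 0.1542.
D_1 = 0.2863
D_2 = 0.3564
D_3 = 0.4436
Terminal value at t=3: TV = D_4/(r−g) = 0.4552/(0.1542−0.026) = 3.5505
P₀ = 0.2863/(1+0.1542)^1 + 0.3564/(1+0.1542)^2 + 0.4436/(1+0.1542)^3 + 3.5505/(1+0.1542)^3 = 3.1132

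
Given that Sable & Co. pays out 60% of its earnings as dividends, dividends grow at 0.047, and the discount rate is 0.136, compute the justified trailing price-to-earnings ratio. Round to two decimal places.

Justified trailing P/E = b(1+g)/(r−g) = 0.60×(1+0.047)/(0.136−0.047) = 7.0584

7.06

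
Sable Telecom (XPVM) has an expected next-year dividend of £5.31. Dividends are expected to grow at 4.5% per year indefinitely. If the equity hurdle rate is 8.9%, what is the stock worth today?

£120.68

Gordon growth model: P₀ = D₁/(r − g), with D₁ = 5.31 given directly.
P₀ = 5.3100 / (0.089 − 0.045) = 5.3100 / 0.044 = 120.6818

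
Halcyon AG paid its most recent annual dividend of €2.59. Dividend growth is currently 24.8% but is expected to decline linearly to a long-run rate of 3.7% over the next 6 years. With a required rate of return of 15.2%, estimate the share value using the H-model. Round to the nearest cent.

€37.61

H-model: P₀ = D₀[(1+g_L) + H(g_S−g_L)]/(r−g_L), with H = 6/2 = 3.
P₀ = 2.59 × [(1+0.037) + 3×(0.248−0.037)] / (0.152−0.037)
   = 2.59 × 1.6700 / 0.115 = 37.6113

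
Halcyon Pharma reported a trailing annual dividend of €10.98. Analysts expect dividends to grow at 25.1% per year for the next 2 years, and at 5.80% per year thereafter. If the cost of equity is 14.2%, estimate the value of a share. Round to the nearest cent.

Two-stage DDM. Project D₁…D_2 at 0.251, terminal growth 0.058, discount at r = 0.142.
D_1 = 13.7360
D_2 = 17.1837
Terminal value at t=2: TV = D_3/(r−g) = 18.1804/(0.142−0.058) = 216.4329
P₀ = 13.7360/(1+0.142)^1 + 17.1837/(1+0.142)^2 + 216.4329/(1+0.142)^2 = 191.1593

€191.16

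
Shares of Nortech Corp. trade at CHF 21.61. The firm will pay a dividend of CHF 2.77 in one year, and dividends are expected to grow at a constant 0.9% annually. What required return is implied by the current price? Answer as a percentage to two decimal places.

13.72%

Rearranging the constant-growth DDM: r = D₁/P₀ + g.
r = 2.7700 / 21.61 + 0.009 = 0.12818 + 0.009 = 0.13718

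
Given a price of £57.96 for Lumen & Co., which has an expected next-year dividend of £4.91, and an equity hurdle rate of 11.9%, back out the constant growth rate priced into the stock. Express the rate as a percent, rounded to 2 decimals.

From P₀ = D₁/(r − g), the implied growth is g = r − D₁/P₀.
g = 0.119 − 4.91/57.96 = 0.119 − 0.08471 = 0.03429

3.43%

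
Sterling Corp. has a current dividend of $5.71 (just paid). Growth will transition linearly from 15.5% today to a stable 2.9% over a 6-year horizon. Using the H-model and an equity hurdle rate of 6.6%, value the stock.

H-model: P₀ = D₀[(1+g_L) + H(g_S−g_L)]/(r−g_L), with H = 6/2 = 3.
P₀ = 5.71 × [(1+0.029) + 3×(0.155−0.029)] / (0.066−0.029)
   = 5.71 × 1.4070 / 0.037 = 217.1343

$217.13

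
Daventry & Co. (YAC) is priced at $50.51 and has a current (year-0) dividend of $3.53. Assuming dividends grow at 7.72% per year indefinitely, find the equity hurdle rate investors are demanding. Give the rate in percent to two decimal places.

15.25%

Rearranging the constant-growth DDM: r = D₁/P₀ + g.
D₁ = 3.53 × (1 + 0.0772) = 3.8025.
r = 3.8025 / 50.51 + 0.0772 = 0.07528 + 0.0772 = 0.15248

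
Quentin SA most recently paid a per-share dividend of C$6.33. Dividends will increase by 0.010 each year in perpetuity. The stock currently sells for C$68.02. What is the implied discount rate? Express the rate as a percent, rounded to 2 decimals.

Rearranging the constant-growth DDM: r = D₁/P₀ + g.
D₁ = 6.33 × (1 + 0.01) = 6.3933.
r = 6.3933 / 68.02 + 0.01 = 0.09399 + 0.01 = 0.10399

10.40%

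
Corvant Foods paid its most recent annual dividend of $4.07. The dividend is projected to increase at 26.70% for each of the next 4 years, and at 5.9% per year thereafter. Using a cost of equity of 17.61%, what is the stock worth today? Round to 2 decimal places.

Two-stage DDM. Project D₁…D_4 at 0.267, terminal growth 0.059, discount at r = 0.1761.
D_1 = 5.1567
D_2 = 6.5335
D_3 = 8.2780
D_4 = 10.4882
Terminal value at t=4: TV = D_5/(r−g) = 11.1070/(0.1761−0.059) = 94.8506
P₀ = 5.1567/(1+0.1761)^1 + 6.5335/(1+0.1761)^2 + 8.2780/(1+0.1761)^3 + 10.4882/(1+0.1761)^4 + 94.8506/(1+0.1761)^4 = 69.2534

$69.25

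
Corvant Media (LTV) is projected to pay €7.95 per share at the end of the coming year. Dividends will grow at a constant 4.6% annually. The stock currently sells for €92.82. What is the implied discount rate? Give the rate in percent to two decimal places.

13.16%

Rearranging the constant-growth DDM: r = D₁/P₀ + g.
r = 7.9500 / 92.82 + 0.046 = 0.08565 + 0.046 = 0.13165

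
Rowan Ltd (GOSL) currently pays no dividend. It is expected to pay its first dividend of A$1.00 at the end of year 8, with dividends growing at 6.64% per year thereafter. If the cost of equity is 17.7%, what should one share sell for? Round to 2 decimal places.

Deferred-dividend DDM. At t=7 the remaining stream is a growing perpetuity with first payment D_8 = 1.00.
V_7 = D_8/(r−g) = 1.00/(0.177−0.0664) = 9.0416
P₀ = V_7/(1+r)^7 = 9.0416/(1+0.177)^7 = 2.8894

A$2.89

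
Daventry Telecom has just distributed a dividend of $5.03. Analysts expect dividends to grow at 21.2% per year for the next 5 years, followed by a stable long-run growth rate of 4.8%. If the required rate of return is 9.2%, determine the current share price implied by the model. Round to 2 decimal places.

$236.54

Two-stage DDM. Project D₁…D_5 at 0.212, terminal growth 0.048, discount at r = 0.092.
D_1 = 6.0964
D_2 = 7.3888
D_3 = 8.9552
D_4 = 10.8537
D_5 = 13.1547
Terminal value at t=5: TV = D_6/(r−g) = 13.7861/(0.092−0.048) = 313.3211
P₀ = 6.0964/(1+0.092)^1 + 7.3888/(1+0.092)^2 + 8.9552/(1+0.092)^3 + 10.8537/(1+0.092)^4 + 13.1547/(1+0.092)^5 + 313.3211/(1+0.092)^5 = 236.5399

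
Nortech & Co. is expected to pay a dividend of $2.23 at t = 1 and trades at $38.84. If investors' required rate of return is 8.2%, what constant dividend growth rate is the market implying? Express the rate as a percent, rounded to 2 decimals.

From P₀ = D₁/(r − g), the implied growth is g = r − D₁/P₀.
g = 0.082 − 2.23/38.84 = 0.082 − 0.05742 = 0.02458

2.46%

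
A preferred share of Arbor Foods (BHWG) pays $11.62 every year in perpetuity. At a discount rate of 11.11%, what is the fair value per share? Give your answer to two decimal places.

$104.59

Zero-growth DDM (perpetuity): P₀ = D/r = 11.62 / 0.1111 = 104.5905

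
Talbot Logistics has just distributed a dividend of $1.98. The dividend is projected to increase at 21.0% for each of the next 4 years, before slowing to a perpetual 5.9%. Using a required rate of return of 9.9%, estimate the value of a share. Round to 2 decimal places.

$87.16

Two-stage DDM. Project D₁…D_4 at 0.21, terminal growth 0.059, discount at r = 0.099.
D_1 = 2.3958
D_2 = 2.8989
D_3 = 3.5077
D_4 = 4.2443
Terminal value at t=4: TV = D_5/(r−g) = 4.4947/(0.099−0.059) = 112.3680
P₀ = 2.3958/(1+0.099)^1 + 2.8989/(1+0.099)^2 + 3.5077/(1+0.099)^3 + 4.2443/(1+0.099)^4 + 112.3680/(1+0.099)^4 = 87.1608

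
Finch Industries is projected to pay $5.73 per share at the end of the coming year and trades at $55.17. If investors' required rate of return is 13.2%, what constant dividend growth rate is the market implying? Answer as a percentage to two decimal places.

From P₀ = D₁/(r − g), the implied growth is g = r − D₁/P₀.
g = 0.132 − 5.73/55.17 = 0.132 − 0.10386 = 0.02814

2.81%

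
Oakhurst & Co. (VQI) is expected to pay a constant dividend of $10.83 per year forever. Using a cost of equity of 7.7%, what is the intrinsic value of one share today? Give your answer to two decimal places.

Zero-growth DDM (perpetuity): P₀ = D/r = 10.83 / 0.077 = 140.6494

$140.65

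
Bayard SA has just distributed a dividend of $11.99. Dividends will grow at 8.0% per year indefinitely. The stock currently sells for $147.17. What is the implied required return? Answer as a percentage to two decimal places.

16.80%

Rearranging the constant-growth DDM: r = D₁/P₀ + g.
D₁ = 11.99 × (1 + 0.08) = 12.9492.
r = 12.9492 / 147.17 + 0.08 = 0.08799 + 0.08 = 0.16799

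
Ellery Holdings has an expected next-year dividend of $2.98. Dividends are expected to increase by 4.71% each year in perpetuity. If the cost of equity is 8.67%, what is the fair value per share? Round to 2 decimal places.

$75.25

Gordon growth model: P₀ = D₁/(r − g), with D₁ = 2.98 given directly.
P₀ = 2.9800 / (0.0867 − 0.0471) = 2.9800 / 0.0396 = 75.2525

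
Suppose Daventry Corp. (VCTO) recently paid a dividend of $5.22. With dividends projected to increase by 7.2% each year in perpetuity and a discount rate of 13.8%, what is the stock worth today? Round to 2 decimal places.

$84.79

Gordon growth model: P₀ = D₁/(r − g). D₁ = 5.22 × (1 + 0.072) = 5.5958.
P₀ = 5.5958 / (0.138 − 0.072) = 5.5958 / 0.066 = 84.7855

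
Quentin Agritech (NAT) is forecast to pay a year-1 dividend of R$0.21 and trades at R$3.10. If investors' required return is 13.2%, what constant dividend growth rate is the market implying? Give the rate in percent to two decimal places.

From P₀ = D₁/(r − g), the implied growth is g = r − D₁/P₀.
g = 0.132 − 0.21/3.10 = 0.132 − 0.06774 = 0.06426

6.43%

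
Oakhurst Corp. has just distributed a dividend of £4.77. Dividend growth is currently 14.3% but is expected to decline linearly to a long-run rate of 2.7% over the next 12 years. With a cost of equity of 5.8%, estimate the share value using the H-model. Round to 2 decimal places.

£265.12

H-model: P₀ = D₀[(1+g_L) + H(g_S−g_L)]/(r−g_L), with H = 12/2 = 6.
P₀ = 4.77 × [(1+0.027) + 6×(0.143−0.027)] / (0.058−0.027)
   = 4.77 × 1.7230 / 0.031 = 265.1197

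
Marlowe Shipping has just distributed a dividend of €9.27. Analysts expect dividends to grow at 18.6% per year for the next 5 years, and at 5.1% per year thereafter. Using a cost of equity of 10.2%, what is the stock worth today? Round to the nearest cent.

Two-stage DDM. Project D₁…D_5 at 0.186, terminal growth 0.051, discount at r = 0.102.
D_1 = 10.9942
D_2 = 13.0391
D_3 = 15.4644
D_4 = 18.3408
D_5 = 21.7522
Terminal value at t=5: TV = D_6/(r−g) = 22.8616/(0.102−0.051) = 448.2659
P₀ = 10.9942/(1+0.102)^1 + 13.0391/(1+0.102)^2 + 15.4644/(1+0.102)^3 + 18.3408/(1+0.102)^4 + 21.7522/(1+0.102)^5 + 448.2659/(1+0.102)^5 = 333.9111

€333.91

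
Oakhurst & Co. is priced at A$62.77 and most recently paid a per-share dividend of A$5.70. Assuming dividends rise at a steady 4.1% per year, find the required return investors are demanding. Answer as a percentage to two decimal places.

Rearranging the constant-growth DDM: r = D₁/P₀ + g.
D₁ = 5.70 × (1 + 0.041) = 5.9337.
r = 5.9337 / 62.77 + 0.041 = 0.09453 + 0.041 = 0.13553

13.55%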